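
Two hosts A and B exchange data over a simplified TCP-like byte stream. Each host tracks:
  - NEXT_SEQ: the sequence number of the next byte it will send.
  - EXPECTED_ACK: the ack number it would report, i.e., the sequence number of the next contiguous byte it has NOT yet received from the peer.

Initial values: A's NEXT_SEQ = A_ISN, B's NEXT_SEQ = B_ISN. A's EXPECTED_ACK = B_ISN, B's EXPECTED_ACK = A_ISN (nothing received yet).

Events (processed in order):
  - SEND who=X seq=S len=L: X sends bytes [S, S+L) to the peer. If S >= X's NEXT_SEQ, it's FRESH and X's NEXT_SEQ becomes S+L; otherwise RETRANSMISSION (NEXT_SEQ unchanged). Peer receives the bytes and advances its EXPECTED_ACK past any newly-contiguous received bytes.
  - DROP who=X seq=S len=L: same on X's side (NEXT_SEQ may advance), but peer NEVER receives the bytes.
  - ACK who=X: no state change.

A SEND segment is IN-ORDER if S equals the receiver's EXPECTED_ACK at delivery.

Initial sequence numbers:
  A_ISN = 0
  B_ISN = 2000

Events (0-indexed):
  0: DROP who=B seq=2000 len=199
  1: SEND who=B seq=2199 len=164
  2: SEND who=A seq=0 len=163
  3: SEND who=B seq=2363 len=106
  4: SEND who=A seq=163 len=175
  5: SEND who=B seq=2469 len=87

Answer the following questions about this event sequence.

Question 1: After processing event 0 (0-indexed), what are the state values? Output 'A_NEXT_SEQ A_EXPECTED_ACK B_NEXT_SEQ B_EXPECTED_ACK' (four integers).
After event 0: A_seq=0 A_ack=2000 B_seq=2199 B_ack=0

0 2000 2199 0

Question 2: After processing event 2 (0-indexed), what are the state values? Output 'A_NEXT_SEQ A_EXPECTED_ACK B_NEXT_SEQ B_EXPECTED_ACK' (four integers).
After event 0: A_seq=0 A_ack=2000 B_seq=2199 B_ack=0
After event 1: A_seq=0 A_ack=2000 B_seq=2363 B_ack=0
After event 2: A_seq=163 A_ack=2000 B_seq=2363 B_ack=163

163 2000 2363 163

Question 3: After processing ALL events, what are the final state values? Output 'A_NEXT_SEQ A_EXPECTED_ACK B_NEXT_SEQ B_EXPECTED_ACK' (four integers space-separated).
After event 0: A_seq=0 A_ack=2000 B_seq=2199 B_ack=0
After event 1: A_seq=0 A_ack=2000 B_seq=2363 B_ack=0
After event 2: A_seq=163 A_ack=2000 B_seq=2363 B_ack=163
After event 3: A_seq=163 A_ack=2000 B_seq=2469 B_ack=163
After event 4: A_seq=338 A_ack=2000 B_seq=2469 B_ack=338
After event 5: A_seq=338 A_ack=2000 B_seq=2556 B_ack=338

Answer: 338 2000 2556 338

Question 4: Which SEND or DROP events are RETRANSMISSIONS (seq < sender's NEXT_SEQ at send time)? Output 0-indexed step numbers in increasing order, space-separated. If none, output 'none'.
Step 0: DROP seq=2000 -> fresh
Step 1: SEND seq=2199 -> fresh
Step 2: SEND seq=0 -> fresh
Step 3: SEND seq=2363 -> fresh
Step 4: SEND seq=163 -> fresh
Step 5: SEND seq=2469 -> fresh

Answer: none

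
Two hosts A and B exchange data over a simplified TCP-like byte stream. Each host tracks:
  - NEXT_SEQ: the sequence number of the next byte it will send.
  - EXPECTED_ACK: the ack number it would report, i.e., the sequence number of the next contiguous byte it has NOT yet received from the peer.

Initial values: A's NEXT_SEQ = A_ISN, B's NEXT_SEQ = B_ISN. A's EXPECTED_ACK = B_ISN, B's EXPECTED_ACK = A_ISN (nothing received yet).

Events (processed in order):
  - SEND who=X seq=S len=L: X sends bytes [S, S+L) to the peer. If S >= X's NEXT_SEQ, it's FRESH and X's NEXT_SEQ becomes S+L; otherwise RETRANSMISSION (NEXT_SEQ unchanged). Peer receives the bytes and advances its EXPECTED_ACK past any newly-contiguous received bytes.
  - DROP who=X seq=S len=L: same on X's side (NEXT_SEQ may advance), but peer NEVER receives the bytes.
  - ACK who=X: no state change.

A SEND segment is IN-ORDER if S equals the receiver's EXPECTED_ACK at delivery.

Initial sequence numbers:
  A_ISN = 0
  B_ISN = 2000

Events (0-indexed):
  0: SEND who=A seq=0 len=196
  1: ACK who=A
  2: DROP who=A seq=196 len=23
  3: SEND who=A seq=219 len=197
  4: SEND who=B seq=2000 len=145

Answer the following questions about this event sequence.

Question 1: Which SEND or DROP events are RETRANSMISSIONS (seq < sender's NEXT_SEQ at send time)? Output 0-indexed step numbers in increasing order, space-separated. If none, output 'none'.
Answer: none

Derivation:
Step 0: SEND seq=0 -> fresh
Step 2: DROP seq=196 -> fresh
Step 3: SEND seq=219 -> fresh
Step 4: SEND seq=2000 -> fresh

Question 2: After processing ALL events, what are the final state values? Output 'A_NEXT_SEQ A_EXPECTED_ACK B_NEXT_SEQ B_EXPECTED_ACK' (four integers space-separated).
Answer: 416 2145 2145 196

Derivation:
After event 0: A_seq=196 A_ack=2000 B_seq=2000 B_ack=196
After event 1: A_seq=196 A_ack=2000 B_seq=2000 B_ack=196
After event 2: A_seq=219 A_ack=2000 B_seq=2000 B_ack=196
After event 3: A_seq=416 A_ack=2000 B_seq=2000 B_ack=196
After event 4: A_seq=416 A_ack=2145 B_seq=2145 B_ack=196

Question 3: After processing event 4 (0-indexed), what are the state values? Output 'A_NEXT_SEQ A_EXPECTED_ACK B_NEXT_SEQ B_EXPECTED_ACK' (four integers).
After event 0: A_seq=196 A_ack=2000 B_seq=2000 B_ack=196
After event 1: A_seq=196 A_ack=2000 B_seq=2000 B_ack=196
After event 2: A_seq=219 A_ack=2000 B_seq=2000 B_ack=196
After event 3: A_seq=416 A_ack=2000 B_seq=2000 B_ack=196
After event 4: A_seq=416 A_ack=2145 B_seq=2145 B_ack=196

416 2145 2145 196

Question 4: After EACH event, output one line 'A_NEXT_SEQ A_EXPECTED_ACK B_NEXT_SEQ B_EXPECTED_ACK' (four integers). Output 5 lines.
196 2000 2000 196
196 2000 2000 196
219 2000 2000 196
416 2000 2000 196
416 2145 2145 196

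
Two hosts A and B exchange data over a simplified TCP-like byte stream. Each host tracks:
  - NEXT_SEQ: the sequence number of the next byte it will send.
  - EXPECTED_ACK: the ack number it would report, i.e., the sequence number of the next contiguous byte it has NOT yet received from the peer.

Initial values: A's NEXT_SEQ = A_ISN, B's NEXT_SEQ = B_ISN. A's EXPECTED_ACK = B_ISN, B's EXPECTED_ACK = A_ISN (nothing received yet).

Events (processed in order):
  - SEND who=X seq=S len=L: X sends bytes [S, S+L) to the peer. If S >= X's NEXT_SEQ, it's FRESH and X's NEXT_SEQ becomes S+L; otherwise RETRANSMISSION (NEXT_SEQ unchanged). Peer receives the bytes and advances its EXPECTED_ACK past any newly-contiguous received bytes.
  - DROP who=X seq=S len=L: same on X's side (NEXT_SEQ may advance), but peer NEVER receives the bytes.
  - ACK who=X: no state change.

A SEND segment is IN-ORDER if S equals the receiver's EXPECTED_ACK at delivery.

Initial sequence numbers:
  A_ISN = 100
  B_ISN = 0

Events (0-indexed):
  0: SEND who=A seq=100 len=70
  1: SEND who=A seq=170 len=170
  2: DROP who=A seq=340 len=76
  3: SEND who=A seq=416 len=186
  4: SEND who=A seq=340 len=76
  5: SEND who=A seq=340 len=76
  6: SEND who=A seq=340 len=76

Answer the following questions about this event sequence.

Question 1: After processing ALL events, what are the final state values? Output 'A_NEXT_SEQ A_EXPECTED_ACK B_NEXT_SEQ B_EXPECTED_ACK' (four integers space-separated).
After event 0: A_seq=170 A_ack=0 B_seq=0 B_ack=170
After event 1: A_seq=340 A_ack=0 B_seq=0 B_ack=340
After event 2: A_seq=416 A_ack=0 B_seq=0 B_ack=340
After event 3: A_seq=602 A_ack=0 B_seq=0 B_ack=340
After event 4: A_seq=602 A_ack=0 B_seq=0 B_ack=602
After event 5: A_seq=602 A_ack=0 B_seq=0 B_ack=602
After event 6: A_seq=602 A_ack=0 B_seq=0 B_ack=602

Answer: 602 0 0 602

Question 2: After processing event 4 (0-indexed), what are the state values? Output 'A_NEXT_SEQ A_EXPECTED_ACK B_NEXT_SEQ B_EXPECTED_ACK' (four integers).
After event 0: A_seq=170 A_ack=0 B_seq=0 B_ack=170
After event 1: A_seq=340 A_ack=0 B_seq=0 B_ack=340
After event 2: A_seq=416 A_ack=0 B_seq=0 B_ack=340
After event 3: A_seq=602 A_ack=0 B_seq=0 B_ack=340
After event 4: A_seq=602 A_ack=0 B_seq=0 B_ack=602

602 0 0 602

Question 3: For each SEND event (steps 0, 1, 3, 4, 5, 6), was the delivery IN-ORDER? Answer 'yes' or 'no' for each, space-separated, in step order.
Step 0: SEND seq=100 -> in-order
Step 1: SEND seq=170 -> in-order
Step 3: SEND seq=416 -> out-of-order
Step 4: SEND seq=340 -> in-order
Step 5: SEND seq=340 -> out-of-order
Step 6: SEND seq=340 -> out-of-order

Answer: yes yes no yes no no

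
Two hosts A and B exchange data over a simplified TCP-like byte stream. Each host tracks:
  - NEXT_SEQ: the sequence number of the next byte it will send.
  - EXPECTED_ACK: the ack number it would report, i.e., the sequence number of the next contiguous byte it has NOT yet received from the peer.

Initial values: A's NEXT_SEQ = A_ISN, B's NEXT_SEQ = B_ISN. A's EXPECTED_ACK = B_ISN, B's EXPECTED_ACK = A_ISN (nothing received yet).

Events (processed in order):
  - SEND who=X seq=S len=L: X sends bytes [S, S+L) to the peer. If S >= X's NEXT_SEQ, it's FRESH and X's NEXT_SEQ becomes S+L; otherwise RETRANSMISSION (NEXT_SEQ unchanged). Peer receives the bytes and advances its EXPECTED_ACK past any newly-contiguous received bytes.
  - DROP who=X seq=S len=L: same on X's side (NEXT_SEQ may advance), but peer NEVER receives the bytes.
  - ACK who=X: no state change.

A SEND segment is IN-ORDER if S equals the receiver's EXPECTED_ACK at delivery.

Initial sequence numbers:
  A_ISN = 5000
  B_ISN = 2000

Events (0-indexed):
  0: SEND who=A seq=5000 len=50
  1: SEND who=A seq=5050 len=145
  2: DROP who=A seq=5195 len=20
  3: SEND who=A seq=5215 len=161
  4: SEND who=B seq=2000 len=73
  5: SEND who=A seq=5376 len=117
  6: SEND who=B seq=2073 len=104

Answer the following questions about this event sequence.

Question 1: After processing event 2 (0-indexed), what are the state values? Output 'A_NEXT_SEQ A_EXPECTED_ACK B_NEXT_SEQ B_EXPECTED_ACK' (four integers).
After event 0: A_seq=5050 A_ack=2000 B_seq=2000 B_ack=5050
After event 1: A_seq=5195 A_ack=2000 B_seq=2000 B_ack=5195
After event 2: A_seq=5215 A_ack=2000 B_seq=2000 B_ack=5195

5215 2000 2000 5195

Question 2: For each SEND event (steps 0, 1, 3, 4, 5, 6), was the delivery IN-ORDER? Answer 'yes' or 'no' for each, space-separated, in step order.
Answer: yes yes no yes no yes

Derivation:
Step 0: SEND seq=5000 -> in-order
Step 1: SEND seq=5050 -> in-order
Step 3: SEND seq=5215 -> out-of-order
Step 4: SEND seq=2000 -> in-order
Step 5: SEND seq=5376 -> out-of-order
Step 6: SEND seq=2073 -> in-order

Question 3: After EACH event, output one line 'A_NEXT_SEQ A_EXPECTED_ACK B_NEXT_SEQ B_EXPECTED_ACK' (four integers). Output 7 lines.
5050 2000 2000 5050
5195 2000 2000 5195
5215 2000 2000 5195
5376 2000 2000 5195
5376 2073 2073 5195
5493 2073 2073 5195
5493 2177 2177 5195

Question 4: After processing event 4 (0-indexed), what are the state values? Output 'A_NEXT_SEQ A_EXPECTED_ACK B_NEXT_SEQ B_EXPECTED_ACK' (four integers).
After event 0: A_seq=5050 A_ack=2000 B_seq=2000 B_ack=5050
After event 1: A_seq=5195 A_ack=2000 B_seq=2000 B_ack=5195
After event 2: A_seq=5215 A_ack=2000 B_seq=2000 B_ack=5195
After event 3: A_seq=5376 A_ack=2000 B_seq=2000 B_ack=5195
After event 4: A_seq=5376 A_ack=2073 B_seq=2073 B_ack=5195

5376 2073 2073 5195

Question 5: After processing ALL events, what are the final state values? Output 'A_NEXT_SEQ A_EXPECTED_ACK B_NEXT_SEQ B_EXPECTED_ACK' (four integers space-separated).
Answer: 5493 2177 2177 5195

Derivation:
After event 0: A_seq=5050 A_ack=2000 B_seq=2000 B_ack=5050
After event 1: A_seq=5195 A_ack=2000 B_seq=2000 B_ack=5195
After event 2: A_seq=5215 A_ack=2000 B_seq=2000 B_ack=5195
After event 3: A_seq=5376 A_ack=2000 B_seq=2000 B_ack=5195
After event 4: A_seq=5376 A_ack=2073 B_seq=2073 B_ack=5195
After event 5: A_seq=5493 A_ack=2073 B_seq=2073 B_ack=5195
After event 6: A_seq=5493 A_ack=2177 B_seq=2177 B_ack=5195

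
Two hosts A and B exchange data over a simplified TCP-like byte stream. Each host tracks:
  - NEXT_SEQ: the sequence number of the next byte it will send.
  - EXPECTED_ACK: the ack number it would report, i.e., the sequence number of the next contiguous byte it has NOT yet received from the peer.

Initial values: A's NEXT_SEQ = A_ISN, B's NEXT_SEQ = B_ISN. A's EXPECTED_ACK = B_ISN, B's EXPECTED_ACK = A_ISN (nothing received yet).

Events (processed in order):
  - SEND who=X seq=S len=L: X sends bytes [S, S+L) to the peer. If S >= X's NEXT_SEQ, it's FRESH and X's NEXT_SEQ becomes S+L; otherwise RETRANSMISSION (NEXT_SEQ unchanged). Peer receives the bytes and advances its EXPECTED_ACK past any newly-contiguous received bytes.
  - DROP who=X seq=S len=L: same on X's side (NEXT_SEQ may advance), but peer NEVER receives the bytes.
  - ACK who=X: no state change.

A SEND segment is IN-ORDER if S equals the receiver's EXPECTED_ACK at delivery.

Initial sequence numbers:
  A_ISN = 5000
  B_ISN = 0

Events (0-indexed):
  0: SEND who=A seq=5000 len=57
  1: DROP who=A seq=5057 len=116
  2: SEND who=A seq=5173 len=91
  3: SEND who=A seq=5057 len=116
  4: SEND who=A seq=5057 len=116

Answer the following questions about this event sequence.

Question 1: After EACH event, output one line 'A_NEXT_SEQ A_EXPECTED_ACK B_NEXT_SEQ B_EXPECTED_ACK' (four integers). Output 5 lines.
5057 0 0 5057
5173 0 0 5057
5264 0 0 5057
5264 0 0 5264
5264 0 0 5264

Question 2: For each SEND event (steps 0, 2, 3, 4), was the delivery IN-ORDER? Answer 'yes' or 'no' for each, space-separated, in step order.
Step 0: SEND seq=5000 -> in-order
Step 2: SEND seq=5173 -> out-of-order
Step 3: SEND seq=5057 -> in-order
Step 4: SEND seq=5057 -> out-of-order

Answer: yes no yes no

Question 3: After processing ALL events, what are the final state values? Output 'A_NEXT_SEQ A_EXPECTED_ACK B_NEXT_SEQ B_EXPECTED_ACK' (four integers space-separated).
After event 0: A_seq=5057 A_ack=0 B_seq=0 B_ack=5057
After event 1: A_seq=5173 A_ack=0 B_seq=0 B_ack=5057
After event 2: A_seq=5264 A_ack=0 B_seq=0 B_ack=5057
After event 3: A_seq=5264 A_ack=0 B_seq=0 B_ack=5264
After event 4: A_seq=5264 A_ack=0 B_seq=0 B_ack=5264

Answer: 5264 0 0 5264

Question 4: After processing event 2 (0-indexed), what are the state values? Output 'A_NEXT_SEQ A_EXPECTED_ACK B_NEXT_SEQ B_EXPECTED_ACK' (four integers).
After event 0: A_seq=5057 A_ack=0 B_seq=0 B_ack=5057
After event 1: A_seq=5173 A_ack=0 B_seq=0 B_ack=5057
After event 2: A_seq=5264 A_ack=0 B_seq=0 B_ack=5057

5264 0 0 5057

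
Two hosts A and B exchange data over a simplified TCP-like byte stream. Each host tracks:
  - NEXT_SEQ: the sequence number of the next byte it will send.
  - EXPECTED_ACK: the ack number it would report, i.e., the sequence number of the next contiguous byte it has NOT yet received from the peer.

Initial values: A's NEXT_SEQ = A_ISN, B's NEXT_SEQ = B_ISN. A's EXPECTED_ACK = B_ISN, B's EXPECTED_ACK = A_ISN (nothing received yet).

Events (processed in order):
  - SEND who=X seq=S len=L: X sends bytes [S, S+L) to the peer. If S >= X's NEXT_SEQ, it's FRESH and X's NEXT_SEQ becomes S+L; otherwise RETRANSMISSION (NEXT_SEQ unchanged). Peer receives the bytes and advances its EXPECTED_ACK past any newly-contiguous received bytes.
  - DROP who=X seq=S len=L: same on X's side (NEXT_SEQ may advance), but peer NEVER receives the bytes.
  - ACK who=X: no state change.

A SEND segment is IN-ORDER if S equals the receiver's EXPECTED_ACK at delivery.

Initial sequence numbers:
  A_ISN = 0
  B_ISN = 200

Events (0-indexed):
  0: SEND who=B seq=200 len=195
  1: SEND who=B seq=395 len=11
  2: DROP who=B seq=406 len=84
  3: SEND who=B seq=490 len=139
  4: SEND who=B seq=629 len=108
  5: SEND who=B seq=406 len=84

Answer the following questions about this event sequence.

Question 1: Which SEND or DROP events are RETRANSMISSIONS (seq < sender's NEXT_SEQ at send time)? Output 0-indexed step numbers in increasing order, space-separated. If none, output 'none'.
Answer: 5

Derivation:
Step 0: SEND seq=200 -> fresh
Step 1: SEND seq=395 -> fresh
Step 2: DROP seq=406 -> fresh
Step 3: SEND seq=490 -> fresh
Step 4: SEND seq=629 -> fresh
Step 5: SEND seq=406 -> retransmit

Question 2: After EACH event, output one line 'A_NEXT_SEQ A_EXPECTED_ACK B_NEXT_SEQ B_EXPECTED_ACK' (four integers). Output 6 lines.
0 395 395 0
0 406 406 0
0 406 490 0
0 406 629 0
0 406 737 0
0 737 737 0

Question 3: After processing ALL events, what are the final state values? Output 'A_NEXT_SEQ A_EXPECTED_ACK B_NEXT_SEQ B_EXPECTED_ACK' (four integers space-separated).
Answer: 0 737 737 0

Derivation:
After event 0: A_seq=0 A_ack=395 B_seq=395 B_ack=0
After event 1: A_seq=0 A_ack=406 B_seq=406 B_ack=0
After event 2: A_seq=0 A_ack=406 B_seq=490 B_ack=0
After event 3: A_seq=0 A_ack=406 B_seq=629 B_ack=0
After event 4: A_seq=0 A_ack=406 B_seq=737 B_ack=0
After event 5: A_seq=0 A_ack=737 B_seq=737 B_ack=0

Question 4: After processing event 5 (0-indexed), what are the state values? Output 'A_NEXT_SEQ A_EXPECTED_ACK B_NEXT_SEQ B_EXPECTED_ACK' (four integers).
After event 0: A_seq=0 A_ack=395 B_seq=395 B_ack=0
After event 1: A_seq=0 A_ack=406 B_seq=406 B_ack=0
After event 2: A_seq=0 A_ack=406 B_seq=490 B_ack=0
After event 3: A_seq=0 A_ack=406 B_seq=629 B_ack=0
After event 4: A_seq=0 A_ack=406 B_seq=737 B_ack=0
After event 5: A_seq=0 A_ack=737 B_seq=737 B_ack=0

0 737 737 0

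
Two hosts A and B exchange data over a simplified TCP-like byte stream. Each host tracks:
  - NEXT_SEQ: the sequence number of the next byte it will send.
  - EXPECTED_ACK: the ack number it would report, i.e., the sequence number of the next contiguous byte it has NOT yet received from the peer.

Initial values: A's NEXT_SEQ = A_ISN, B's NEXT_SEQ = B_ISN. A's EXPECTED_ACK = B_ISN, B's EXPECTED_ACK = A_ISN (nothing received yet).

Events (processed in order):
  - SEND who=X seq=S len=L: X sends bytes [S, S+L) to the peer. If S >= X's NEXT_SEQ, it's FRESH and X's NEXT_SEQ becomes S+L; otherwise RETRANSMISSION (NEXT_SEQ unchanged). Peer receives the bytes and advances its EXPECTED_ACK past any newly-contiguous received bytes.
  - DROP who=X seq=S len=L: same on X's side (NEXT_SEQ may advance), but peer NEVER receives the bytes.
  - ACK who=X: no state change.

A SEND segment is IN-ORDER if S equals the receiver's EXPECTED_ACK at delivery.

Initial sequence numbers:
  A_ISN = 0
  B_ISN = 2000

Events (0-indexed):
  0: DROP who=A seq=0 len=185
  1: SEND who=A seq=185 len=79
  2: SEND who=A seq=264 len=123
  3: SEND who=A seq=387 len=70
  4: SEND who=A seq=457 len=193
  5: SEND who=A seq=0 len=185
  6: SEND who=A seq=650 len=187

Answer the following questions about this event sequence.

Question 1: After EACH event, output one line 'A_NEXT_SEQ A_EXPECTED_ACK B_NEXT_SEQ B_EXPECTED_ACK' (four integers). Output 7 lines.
185 2000 2000 0
264 2000 2000 0
387 2000 2000 0
457 2000 2000 0
650 2000 2000 0
650 2000 2000 650
837 2000 2000 837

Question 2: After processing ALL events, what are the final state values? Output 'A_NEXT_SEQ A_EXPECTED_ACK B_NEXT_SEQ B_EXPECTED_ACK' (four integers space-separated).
After event 0: A_seq=185 A_ack=2000 B_seq=2000 B_ack=0
After event 1: A_seq=264 A_ack=2000 B_seq=2000 B_ack=0
After event 2: A_seq=387 A_ack=2000 B_seq=2000 B_ack=0
After event 3: A_seq=457 A_ack=2000 B_seq=2000 B_ack=0
After event 4: A_seq=650 A_ack=2000 B_seq=2000 B_ack=0
After event 5: A_seq=650 A_ack=2000 B_seq=2000 B_ack=650
After event 6: A_seq=837 A_ack=2000 B_seq=2000 B_ack=837

Answer: 837 2000 2000 837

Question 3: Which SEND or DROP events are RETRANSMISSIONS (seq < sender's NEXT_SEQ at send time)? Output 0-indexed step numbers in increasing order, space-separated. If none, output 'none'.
Answer: 5

Derivation:
Step 0: DROP seq=0 -> fresh
Step 1: SEND seq=185 -> fresh
Step 2: SEND seq=264 -> fresh
Step 3: SEND seq=387 -> fresh
Step 4: SEND seq=457 -> fresh
Step 5: SEND seq=0 -> retransmit
Step 6: SEND seq=650 -> fresh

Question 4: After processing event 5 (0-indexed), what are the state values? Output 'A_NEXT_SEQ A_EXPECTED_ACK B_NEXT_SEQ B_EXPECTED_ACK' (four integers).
After event 0: A_seq=185 A_ack=2000 B_seq=2000 B_ack=0
After event 1: A_seq=264 A_ack=2000 B_seq=2000 B_ack=0
After event 2: A_seq=387 A_ack=2000 B_seq=2000 B_ack=0
After event 3: A_seq=457 A_ack=2000 B_seq=2000 B_ack=0
After event 4: A_seq=650 A_ack=2000 B_seq=2000 B_ack=0
After event 5: A_seq=650 A_ack=2000 B_seq=2000 B_ack=650

650 2000 2000 650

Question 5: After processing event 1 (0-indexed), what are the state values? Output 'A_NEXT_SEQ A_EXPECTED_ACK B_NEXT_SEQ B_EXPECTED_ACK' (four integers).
After event 0: A_seq=185 A_ack=2000 B_seq=2000 B_ack=0
After event 1: A_seq=264 A_ack=2000 B_seq=2000 B_ack=0

264 2000 2000 0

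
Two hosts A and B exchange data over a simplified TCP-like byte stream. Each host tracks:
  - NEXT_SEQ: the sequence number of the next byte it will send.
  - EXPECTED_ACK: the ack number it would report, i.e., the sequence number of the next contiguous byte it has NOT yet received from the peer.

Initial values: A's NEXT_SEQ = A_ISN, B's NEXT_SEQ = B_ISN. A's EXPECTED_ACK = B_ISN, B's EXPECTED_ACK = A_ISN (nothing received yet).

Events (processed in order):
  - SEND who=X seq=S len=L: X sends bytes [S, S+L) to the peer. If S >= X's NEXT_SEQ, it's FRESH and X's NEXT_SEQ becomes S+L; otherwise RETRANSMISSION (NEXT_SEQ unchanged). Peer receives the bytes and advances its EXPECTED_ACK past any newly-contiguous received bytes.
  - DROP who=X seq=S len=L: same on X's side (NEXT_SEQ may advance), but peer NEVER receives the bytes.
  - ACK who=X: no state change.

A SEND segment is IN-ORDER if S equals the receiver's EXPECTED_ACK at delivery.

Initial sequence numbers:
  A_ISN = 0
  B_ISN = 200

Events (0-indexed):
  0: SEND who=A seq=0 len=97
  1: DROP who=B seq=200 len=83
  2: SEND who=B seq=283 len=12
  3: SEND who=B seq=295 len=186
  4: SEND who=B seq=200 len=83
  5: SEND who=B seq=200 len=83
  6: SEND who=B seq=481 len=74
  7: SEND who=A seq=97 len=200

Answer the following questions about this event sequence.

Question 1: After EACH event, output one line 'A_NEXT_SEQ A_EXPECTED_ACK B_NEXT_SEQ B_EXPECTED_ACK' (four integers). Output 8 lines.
97 200 200 97
97 200 283 97
97 200 295 97
97 200 481 97
97 481 481 97
97 481 481 97
97 555 555 97
297 555 555 297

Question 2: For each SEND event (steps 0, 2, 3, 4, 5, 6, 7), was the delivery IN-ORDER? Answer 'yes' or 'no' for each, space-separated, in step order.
Step 0: SEND seq=0 -> in-order
Step 2: SEND seq=283 -> out-of-order
Step 3: SEND seq=295 -> out-of-order
Step 4: SEND seq=200 -> in-order
Step 5: SEND seq=200 -> out-of-order
Step 6: SEND seq=481 -> in-order
Step 7: SEND seq=97 -> in-order

Answer: yes no no yes no yes yes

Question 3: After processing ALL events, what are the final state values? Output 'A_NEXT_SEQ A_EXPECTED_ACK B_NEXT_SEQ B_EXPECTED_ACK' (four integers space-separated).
After event 0: A_seq=97 A_ack=200 B_seq=200 B_ack=97
After event 1: A_seq=97 A_ack=200 B_seq=283 B_ack=97
After event 2: A_seq=97 A_ack=200 B_seq=295 B_ack=97
After event 3: A_seq=97 A_ack=200 B_seq=481 B_ack=97
After event 4: A_seq=97 A_ack=481 B_seq=481 B_ack=97
After event 5: A_seq=97 A_ack=481 B_seq=481 B_ack=97
After event 6: A_seq=97 A_ack=555 B_seq=555 B_ack=97
After event 7: A_seq=297 A_ack=555 B_seq=555 B_ack=297

Answer: 297 555 555 297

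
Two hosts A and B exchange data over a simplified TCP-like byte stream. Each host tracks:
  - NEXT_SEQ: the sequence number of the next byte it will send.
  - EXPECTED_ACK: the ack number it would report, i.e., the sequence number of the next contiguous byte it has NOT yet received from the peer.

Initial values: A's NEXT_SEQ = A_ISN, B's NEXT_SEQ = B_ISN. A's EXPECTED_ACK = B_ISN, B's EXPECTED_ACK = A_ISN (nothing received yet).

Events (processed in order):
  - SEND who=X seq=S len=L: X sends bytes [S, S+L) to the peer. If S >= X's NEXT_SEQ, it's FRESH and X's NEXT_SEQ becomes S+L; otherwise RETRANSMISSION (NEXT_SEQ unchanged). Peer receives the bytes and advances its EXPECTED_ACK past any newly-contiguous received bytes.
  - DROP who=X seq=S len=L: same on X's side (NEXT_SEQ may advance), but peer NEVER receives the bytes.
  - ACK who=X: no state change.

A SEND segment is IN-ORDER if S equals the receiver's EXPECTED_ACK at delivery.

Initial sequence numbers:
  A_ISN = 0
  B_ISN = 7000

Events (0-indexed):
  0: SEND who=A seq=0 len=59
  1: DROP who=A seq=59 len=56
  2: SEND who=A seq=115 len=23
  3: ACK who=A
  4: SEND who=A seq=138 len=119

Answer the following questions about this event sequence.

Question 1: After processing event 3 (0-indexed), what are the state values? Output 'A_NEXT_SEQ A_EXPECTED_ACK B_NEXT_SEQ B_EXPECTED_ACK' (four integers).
After event 0: A_seq=59 A_ack=7000 B_seq=7000 B_ack=59
After event 1: A_seq=115 A_ack=7000 B_seq=7000 B_ack=59
After event 2: A_seq=138 A_ack=7000 B_seq=7000 B_ack=59
After event 3: A_seq=138 A_ack=7000 B_seq=7000 B_ack=59

138 7000 7000 59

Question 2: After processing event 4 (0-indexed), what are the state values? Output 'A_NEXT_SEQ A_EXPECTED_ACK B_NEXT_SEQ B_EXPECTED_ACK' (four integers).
After event 0: A_seq=59 A_ack=7000 B_seq=7000 B_ack=59
After event 1: A_seq=115 A_ack=7000 B_seq=7000 B_ack=59
After event 2: A_seq=138 A_ack=7000 B_seq=7000 B_ack=59
After event 3: A_seq=138 A_ack=7000 B_seq=7000 B_ack=59
After event 4: A_seq=257 A_ack=7000 B_seq=7000 B_ack=59

257 7000 7000 59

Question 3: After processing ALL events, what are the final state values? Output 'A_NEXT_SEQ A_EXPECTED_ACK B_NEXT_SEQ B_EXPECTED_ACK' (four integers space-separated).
Answer: 257 7000 7000 59

Derivation:
After event 0: A_seq=59 A_ack=7000 B_seq=7000 B_ack=59
After event 1: A_seq=115 A_ack=7000 B_seq=7000 B_ack=59
After event 2: A_seq=138 A_ack=7000 B_seq=7000 B_ack=59
After event 3: A_seq=138 A_ack=7000 B_seq=7000 B_ack=59
After event 4: A_seq=257 A_ack=7000 B_seq=7000 B_ack=59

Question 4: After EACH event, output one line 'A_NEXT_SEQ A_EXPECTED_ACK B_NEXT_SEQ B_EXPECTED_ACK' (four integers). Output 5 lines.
59 7000 7000 59
115 7000 7000 59
138 7000 7000 59
138 7000 7000 59
257 7000 7000 59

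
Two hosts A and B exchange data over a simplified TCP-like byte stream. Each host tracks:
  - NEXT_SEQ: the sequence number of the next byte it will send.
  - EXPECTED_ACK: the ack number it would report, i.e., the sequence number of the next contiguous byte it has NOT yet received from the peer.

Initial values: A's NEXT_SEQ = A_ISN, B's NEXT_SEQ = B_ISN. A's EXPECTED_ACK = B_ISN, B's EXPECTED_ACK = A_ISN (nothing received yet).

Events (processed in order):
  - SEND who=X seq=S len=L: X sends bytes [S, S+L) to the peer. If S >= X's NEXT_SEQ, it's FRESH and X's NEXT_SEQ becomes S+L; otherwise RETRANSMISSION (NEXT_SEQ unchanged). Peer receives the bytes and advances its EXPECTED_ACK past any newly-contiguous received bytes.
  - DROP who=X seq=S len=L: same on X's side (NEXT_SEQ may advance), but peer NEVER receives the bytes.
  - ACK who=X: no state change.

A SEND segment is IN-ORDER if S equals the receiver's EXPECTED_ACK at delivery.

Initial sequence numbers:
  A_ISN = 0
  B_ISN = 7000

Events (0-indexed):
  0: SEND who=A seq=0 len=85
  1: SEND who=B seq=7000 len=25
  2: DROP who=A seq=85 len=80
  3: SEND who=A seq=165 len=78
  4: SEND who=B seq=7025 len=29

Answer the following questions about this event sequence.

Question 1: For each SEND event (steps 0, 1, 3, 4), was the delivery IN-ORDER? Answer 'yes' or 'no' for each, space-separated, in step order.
Step 0: SEND seq=0 -> in-order
Step 1: SEND seq=7000 -> in-order
Step 3: SEND seq=165 -> out-of-order
Step 4: SEND seq=7025 -> in-order

Answer: yes yes no yes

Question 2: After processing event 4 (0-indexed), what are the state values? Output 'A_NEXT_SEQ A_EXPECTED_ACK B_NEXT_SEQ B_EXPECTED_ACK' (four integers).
After event 0: A_seq=85 A_ack=7000 B_seq=7000 B_ack=85
After event 1: A_seq=85 A_ack=7025 B_seq=7025 B_ack=85
After event 2: A_seq=165 A_ack=7025 B_seq=7025 B_ack=85
After event 3: A_seq=243 A_ack=7025 B_seq=7025 B_ack=85
After event 4: A_seq=243 A_ack=7054 B_seq=7054 B_ack=85

243 7054 7054 85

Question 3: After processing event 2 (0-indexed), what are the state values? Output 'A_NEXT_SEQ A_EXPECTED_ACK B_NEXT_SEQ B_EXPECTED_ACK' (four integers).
After event 0: A_seq=85 A_ack=7000 B_seq=7000 B_ack=85
After event 1: A_seq=85 A_ack=7025 B_seq=7025 B_ack=85
After event 2: A_seq=165 A_ack=7025 B_seq=7025 B_ack=85

165 7025 7025 85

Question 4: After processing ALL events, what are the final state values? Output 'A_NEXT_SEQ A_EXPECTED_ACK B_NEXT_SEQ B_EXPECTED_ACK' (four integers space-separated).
After event 0: A_seq=85 A_ack=7000 B_seq=7000 B_ack=85
After event 1: A_seq=85 A_ack=7025 B_seq=7025 B_ack=85
After event 2: A_seq=165 A_ack=7025 B_seq=7025 B_ack=85
After event 3: A_seq=243 A_ack=7025 B_seq=7025 B_ack=85
After event 4: A_seq=243 A_ack=7054 B_seq=7054 B_ack=85

Answer: 243 7054 7054 85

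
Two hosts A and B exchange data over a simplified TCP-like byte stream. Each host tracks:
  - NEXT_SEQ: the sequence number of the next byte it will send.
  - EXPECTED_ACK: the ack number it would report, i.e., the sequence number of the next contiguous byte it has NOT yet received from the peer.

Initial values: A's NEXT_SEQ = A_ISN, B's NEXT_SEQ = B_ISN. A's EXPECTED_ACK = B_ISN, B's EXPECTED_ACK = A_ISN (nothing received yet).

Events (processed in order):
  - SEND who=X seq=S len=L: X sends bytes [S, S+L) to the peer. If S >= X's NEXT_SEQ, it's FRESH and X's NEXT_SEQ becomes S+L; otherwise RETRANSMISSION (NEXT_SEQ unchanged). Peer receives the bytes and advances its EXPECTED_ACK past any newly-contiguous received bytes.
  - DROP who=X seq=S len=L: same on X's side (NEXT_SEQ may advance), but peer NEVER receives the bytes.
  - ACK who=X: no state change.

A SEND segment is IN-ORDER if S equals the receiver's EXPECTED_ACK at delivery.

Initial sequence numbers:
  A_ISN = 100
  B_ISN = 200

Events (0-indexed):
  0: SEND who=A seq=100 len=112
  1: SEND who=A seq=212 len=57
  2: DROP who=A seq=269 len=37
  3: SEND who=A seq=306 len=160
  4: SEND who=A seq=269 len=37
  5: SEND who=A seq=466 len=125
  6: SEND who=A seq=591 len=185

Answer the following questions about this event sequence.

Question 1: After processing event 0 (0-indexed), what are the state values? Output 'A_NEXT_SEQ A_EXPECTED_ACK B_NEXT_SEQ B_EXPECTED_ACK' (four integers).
After event 0: A_seq=212 A_ack=200 B_seq=200 B_ack=212

212 200 200 212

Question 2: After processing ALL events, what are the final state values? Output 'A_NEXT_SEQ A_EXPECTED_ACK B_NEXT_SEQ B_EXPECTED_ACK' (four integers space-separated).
After event 0: A_seq=212 A_ack=200 B_seq=200 B_ack=212
After event 1: A_seq=269 A_ack=200 B_seq=200 B_ack=269
After event 2: A_seq=306 A_ack=200 B_seq=200 B_ack=269
After event 3: A_seq=466 A_ack=200 B_seq=200 B_ack=269
After event 4: A_seq=466 A_ack=200 B_seq=200 B_ack=466
After event 5: A_seq=591 A_ack=200 B_seq=200 B_ack=591
After event 6: A_seq=776 A_ack=200 B_seq=200 B_ack=776

Answer: 776 200 200 776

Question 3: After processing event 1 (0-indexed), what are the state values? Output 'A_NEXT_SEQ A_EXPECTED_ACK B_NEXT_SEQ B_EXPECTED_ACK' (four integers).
After event 0: A_seq=212 A_ack=200 B_seq=200 B_ack=212
After event 1: A_seq=269 A_ack=200 B_seq=200 B_ack=269

269 200 200 269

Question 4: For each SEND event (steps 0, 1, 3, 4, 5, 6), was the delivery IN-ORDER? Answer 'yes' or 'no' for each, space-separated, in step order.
Step 0: SEND seq=100 -> in-order
Step 1: SEND seq=212 -> in-order
Step 3: SEND seq=306 -> out-of-order
Step 4: SEND seq=269 -> in-order
Step 5: SEND seq=466 -> in-order
Step 6: SEND seq=591 -> in-order

Answer: yes yes no yes yes yes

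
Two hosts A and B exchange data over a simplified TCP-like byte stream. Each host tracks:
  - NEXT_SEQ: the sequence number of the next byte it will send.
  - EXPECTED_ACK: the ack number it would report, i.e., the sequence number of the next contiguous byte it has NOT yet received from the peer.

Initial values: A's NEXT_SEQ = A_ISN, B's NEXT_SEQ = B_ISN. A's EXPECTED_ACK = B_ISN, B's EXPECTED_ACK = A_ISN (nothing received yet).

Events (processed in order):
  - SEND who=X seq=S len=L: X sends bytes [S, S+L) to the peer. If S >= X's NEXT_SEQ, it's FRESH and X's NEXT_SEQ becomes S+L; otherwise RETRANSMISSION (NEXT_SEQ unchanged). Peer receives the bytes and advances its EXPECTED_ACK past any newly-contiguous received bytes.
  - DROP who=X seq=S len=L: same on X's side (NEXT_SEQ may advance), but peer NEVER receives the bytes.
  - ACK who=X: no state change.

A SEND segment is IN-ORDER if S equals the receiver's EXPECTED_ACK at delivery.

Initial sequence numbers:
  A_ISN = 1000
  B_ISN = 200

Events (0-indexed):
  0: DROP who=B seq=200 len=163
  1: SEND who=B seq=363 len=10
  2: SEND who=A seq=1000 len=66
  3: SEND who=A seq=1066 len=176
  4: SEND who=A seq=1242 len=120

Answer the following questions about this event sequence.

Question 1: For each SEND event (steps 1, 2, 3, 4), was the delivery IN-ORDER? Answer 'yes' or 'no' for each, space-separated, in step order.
Answer: no yes yes yes

Derivation:
Step 1: SEND seq=363 -> out-of-order
Step 2: SEND seq=1000 -> in-order
Step 3: SEND seq=1066 -> in-order
Step 4: SEND seq=1242 -> in-order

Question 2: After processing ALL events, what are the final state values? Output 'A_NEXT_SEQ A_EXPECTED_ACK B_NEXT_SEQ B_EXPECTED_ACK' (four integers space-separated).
Answer: 1362 200 373 1362

Derivation:
After event 0: A_seq=1000 A_ack=200 B_seq=363 B_ack=1000
After event 1: A_seq=1000 A_ack=200 B_seq=373 B_ack=1000
After event 2: A_seq=1066 A_ack=200 B_seq=373 B_ack=1066
After event 3: A_seq=1242 A_ack=200 B_seq=373 B_ack=1242
After event 4: A_seq=1362 A_ack=200 B_seq=373 B_ack=1362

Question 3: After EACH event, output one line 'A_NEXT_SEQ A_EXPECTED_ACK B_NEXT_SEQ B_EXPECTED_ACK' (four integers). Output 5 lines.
1000 200 363 1000
1000 200 373 1000
1066 200 373 1066
1242 200 373 1242
1362 200 373 1362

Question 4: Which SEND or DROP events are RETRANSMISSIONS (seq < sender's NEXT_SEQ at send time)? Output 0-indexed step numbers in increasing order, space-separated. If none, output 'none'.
Answer: none

Derivation:
Step 0: DROP seq=200 -> fresh
Step 1: SEND seq=363 -> fresh
Step 2: SEND seq=1000 -> fresh
Step 3: SEND seq=1066 -> fresh
Step 4: SEND seq=1242 -> fresh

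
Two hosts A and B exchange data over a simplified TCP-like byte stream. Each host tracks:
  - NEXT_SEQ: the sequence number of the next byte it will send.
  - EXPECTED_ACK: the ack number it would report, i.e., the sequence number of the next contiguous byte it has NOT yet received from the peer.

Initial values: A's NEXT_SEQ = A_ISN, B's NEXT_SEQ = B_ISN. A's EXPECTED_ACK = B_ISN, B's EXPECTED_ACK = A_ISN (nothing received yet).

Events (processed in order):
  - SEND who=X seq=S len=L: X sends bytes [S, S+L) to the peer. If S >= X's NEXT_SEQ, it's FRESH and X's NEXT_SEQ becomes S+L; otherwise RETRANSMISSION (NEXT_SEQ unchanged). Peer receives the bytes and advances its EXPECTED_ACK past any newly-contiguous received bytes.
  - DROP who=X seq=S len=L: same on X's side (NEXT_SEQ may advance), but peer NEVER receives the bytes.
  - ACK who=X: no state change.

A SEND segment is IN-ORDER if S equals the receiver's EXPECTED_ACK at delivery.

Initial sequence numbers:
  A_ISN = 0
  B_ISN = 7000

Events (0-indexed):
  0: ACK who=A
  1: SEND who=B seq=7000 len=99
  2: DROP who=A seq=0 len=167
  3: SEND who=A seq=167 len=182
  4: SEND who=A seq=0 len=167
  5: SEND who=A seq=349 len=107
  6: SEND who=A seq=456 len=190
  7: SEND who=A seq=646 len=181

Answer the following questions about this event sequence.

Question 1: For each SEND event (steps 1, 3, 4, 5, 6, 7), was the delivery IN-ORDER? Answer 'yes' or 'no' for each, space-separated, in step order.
Answer: yes no yes yes yes yes

Derivation:
Step 1: SEND seq=7000 -> in-order
Step 3: SEND seq=167 -> out-of-order
Step 4: SEND seq=0 -> in-order
Step 5: SEND seq=349 -> in-order
Step 6: SEND seq=456 -> in-order
Step 7: SEND seq=646 -> in-order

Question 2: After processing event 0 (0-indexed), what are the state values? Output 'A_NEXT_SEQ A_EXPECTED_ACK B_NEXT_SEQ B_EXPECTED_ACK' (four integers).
After event 0: A_seq=0 A_ack=7000 B_seq=7000 B_ack=0

0 7000 7000 0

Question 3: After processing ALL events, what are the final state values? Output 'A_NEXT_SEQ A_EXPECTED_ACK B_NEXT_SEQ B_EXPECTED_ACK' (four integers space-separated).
Answer: 827 7099 7099 827

Derivation:
After event 0: A_seq=0 A_ack=7000 B_seq=7000 B_ack=0
After event 1: A_seq=0 A_ack=7099 B_seq=7099 B_ack=0
After event 2: A_seq=167 A_ack=7099 B_seq=7099 B_ack=0
After event 3: A_seq=349 A_ack=7099 B_seq=7099 B_ack=0
After event 4: A_seq=349 A_ack=7099 B_seq=7099 B_ack=349
After event 5: A_seq=456 A_ack=7099 B_seq=7099 B_ack=456
After event 6: A_seq=646 A_ack=7099 B_seq=7099 B_ack=646
After event 7: A_seq=827 A_ack=7099 B_seq=7099 B_ack=827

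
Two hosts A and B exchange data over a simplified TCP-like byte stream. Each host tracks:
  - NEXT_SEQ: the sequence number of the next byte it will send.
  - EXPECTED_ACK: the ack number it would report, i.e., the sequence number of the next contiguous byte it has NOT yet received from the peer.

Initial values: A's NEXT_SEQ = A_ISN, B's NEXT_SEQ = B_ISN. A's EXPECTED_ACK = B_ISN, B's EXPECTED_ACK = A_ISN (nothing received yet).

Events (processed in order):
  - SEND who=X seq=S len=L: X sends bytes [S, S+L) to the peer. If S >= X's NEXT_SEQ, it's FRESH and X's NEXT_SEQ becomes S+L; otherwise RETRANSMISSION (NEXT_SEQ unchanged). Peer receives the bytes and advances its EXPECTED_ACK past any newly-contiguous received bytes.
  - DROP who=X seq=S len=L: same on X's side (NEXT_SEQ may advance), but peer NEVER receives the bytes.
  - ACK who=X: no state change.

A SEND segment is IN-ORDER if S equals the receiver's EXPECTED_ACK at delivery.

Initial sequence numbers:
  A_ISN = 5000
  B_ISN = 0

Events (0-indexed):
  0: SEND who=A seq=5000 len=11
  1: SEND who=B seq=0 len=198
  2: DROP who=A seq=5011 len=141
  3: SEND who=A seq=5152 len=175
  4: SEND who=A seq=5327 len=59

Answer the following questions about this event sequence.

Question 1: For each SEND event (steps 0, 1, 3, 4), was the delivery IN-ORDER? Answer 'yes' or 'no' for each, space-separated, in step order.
Answer: yes yes no no

Derivation:
Step 0: SEND seq=5000 -> in-order
Step 1: SEND seq=0 -> in-order
Step 3: SEND seq=5152 -> out-of-order
Step 4: SEND seq=5327 -> out-of-order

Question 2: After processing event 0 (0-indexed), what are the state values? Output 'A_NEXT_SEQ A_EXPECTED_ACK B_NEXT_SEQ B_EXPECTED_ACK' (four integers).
After event 0: A_seq=5011 A_ack=0 B_seq=0 B_ack=5011

5011 0 0 5011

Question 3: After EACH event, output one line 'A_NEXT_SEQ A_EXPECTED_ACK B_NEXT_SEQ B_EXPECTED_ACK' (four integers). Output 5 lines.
5011 0 0 5011
5011 198 198 5011
5152 198 198 5011
5327 198 198 5011
5386 198 198 5011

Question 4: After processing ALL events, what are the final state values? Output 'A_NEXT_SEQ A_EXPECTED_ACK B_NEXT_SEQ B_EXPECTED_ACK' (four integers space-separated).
After event 0: A_seq=5011 A_ack=0 B_seq=0 B_ack=5011
After event 1: A_seq=5011 A_ack=198 B_seq=198 B_ack=5011
After event 2: A_seq=5152 A_ack=198 B_seq=198 B_ack=5011
After event 3: A_seq=5327 A_ack=198 B_seq=198 B_ack=5011
After event 4: A_seq=5386 A_ack=198 B_seq=198 B_ack=5011

Answer: 5386 198 198 5011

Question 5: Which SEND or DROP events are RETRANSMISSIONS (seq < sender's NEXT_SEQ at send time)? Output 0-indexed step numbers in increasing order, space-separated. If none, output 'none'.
Answer: none

Derivation:
Step 0: SEND seq=5000 -> fresh
Step 1: SEND seq=0 -> fresh
Step 2: DROP seq=5011 -> fresh
Step 3: SEND seq=5152 -> fresh
Step 4: SEND seq=5327 -> fresh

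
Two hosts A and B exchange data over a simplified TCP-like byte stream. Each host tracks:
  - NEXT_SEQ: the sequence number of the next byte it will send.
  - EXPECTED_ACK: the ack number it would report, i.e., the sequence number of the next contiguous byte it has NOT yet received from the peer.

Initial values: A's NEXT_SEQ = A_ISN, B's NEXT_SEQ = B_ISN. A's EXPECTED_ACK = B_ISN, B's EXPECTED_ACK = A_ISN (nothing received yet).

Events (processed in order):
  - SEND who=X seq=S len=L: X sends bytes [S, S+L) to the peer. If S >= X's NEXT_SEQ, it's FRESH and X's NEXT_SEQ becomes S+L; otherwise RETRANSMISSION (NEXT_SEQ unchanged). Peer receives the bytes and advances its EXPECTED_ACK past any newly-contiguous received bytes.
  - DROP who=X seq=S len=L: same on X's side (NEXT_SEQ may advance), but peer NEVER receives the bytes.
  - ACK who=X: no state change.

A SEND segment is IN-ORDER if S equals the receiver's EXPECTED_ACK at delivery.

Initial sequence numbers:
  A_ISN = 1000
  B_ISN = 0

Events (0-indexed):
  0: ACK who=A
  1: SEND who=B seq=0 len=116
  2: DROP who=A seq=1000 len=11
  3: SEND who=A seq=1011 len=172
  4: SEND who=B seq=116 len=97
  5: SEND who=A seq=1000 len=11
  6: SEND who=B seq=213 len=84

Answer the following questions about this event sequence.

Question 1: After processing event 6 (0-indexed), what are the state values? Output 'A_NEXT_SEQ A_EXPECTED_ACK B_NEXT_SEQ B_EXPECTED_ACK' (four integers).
After event 0: A_seq=1000 A_ack=0 B_seq=0 B_ack=1000
After event 1: A_seq=1000 A_ack=116 B_seq=116 B_ack=1000
After event 2: A_seq=1011 A_ack=116 B_seq=116 B_ack=1000
After event 3: A_seq=1183 A_ack=116 B_seq=116 B_ack=1000
After event 4: A_seq=1183 A_ack=213 B_seq=213 B_ack=1000
After event 5: A_seq=1183 A_ack=213 B_seq=213 B_ack=1183
After event 6: A_seq=1183 A_ack=297 B_seq=297 B_ack=1183

1183 297 297 1183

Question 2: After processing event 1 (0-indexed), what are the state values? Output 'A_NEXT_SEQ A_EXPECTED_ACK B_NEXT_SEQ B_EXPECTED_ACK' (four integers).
After event 0: A_seq=1000 A_ack=0 B_seq=0 B_ack=1000
After event 1: A_seq=1000 A_ack=116 B_seq=116 B_ack=1000

1000 116 116 1000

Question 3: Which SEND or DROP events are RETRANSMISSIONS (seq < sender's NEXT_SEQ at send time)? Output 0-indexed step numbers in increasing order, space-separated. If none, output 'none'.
Answer: 5

Derivation:
Step 1: SEND seq=0 -> fresh
Step 2: DROP seq=1000 -> fresh
Step 3: SEND seq=1011 -> fresh
Step 4: SEND seq=116 -> fresh
Step 5: SEND seq=1000 -> retransmit
Step 6: SEND seq=213 -> fresh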